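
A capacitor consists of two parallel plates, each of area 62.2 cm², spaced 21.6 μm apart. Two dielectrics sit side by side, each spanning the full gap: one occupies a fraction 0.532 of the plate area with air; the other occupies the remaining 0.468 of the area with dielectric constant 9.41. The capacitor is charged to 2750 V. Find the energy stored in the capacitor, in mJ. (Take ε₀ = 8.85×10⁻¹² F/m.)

A = 62.2 cm² = 6.22×10⁻³ m².
Side-by-side slabs ⇒ two capacitors in parallel, each spanning the full gap.
C₁ = κ₁ε₀A₁/d = 1.00 × 8.85×10⁻¹² × 3.31×10⁻³ / 2.16×10⁻⁵ = 1.36×10⁻⁹ F.
C₂ = κ₂ε₀A₂/d = 9.41 × 8.85×10⁻¹² × 2.91×10⁻³ / 2.16×10⁻⁵ = 1.12×10⁻⁸ F.
C = C₁ + C₂ = 1.26×10⁻⁸ F.
U = ½CV² = ½ × 1.26×10⁻⁸ × (2750)² = 4.76×10⁻² J.

U ≈ 47.6 mJ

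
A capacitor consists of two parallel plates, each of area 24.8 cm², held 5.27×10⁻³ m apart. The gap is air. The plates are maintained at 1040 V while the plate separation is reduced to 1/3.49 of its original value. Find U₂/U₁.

Battery connected ⇒ V is held fixed.
C₂ = 3.49 C₁ and U = ½CV², so U₂/U₁ = C₂/C₁ = 3.49.

U₂/U₁ ≈ 3.49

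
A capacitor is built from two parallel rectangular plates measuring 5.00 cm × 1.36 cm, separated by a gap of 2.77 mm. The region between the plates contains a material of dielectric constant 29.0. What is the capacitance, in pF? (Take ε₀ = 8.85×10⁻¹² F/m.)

C ≈ 63.0 pF

A = 5.00 × 1.36 cm² = 6.80×10⁻⁴ m².
C = κε₀A/d = 29.0 × 8.85×10⁻¹² × 6.80×10⁻⁴ / 2.77×10⁻³ = 6.30×10⁻¹¹ F.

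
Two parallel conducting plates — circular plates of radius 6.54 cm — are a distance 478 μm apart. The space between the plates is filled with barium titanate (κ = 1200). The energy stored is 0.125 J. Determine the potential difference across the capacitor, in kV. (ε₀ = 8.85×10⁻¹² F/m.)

A = π(6.54 cm)² = 1.34×10⁻² m².
C = κε₀A/d = 1200 × 8.85×10⁻¹² × 1.34×10⁻² / 4.78×10⁻⁴ = 2.99×10⁻⁷ F.
V = √(2U/C) = √(2 × 0.125 / 2.99×10⁻⁷) = 9.15×10² V.

0.915 kV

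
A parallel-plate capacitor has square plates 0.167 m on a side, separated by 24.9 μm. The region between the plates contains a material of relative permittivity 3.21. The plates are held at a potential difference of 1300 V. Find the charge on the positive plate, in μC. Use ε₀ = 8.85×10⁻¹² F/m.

A = (0.167 m)² = 2.79×10⁻² m².
C = κε₀A/d = 3.21 × 8.85×10⁻¹² × 2.79×10⁻² / 2.49×10⁻⁵ = 3.18×10⁻⁸ F.
Q = CV = 3.18×10⁻⁸ × 1300 = 4.14×10⁻⁵ C.

Q ≈ 41.4 μC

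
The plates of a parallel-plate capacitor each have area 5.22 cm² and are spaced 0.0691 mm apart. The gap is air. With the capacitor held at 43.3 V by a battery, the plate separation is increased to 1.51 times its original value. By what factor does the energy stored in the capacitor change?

0.662

Battery connected ⇒ V is held fixed.
C₂ = 0.662 C₁ and U = ½CV², so U₂/U₁ = C₂/C₁ = 0.662.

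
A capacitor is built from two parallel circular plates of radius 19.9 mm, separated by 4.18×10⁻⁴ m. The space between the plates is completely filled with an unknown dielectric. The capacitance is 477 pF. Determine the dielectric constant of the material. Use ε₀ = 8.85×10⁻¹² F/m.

κ ≈ 18.1

A = π(19.9 mm)² = 1.24×10⁻³ m².
κ = Cd/(ε₀A) = 4.77×10⁻¹⁰ × 4.18×10⁻⁴ / (8.85×10⁻¹² × 1.24×10⁻³) = 18.1.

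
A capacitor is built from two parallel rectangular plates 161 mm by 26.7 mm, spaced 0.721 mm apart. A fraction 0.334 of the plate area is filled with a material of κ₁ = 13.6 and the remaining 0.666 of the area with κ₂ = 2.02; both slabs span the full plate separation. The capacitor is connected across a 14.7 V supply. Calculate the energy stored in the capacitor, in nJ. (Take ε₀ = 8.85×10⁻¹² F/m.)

A = 161 × 26.7 mm² = 4.30×10⁻³ m².
Side-by-side slabs ⇒ two capacitors in parallel, each spanning the full gap.
C₁ = κ₁ε₀A₁/d = 13.6 × 8.85×10⁻¹² × 1.44×10⁻³ / 7.21×10⁻⁴ = 2.40×10⁻¹⁰ F.
C₂ = κ₂ε₀A₂/d = 2.02 × 8.85×10⁻¹² × 2.86×10⁻³ / 7.21×10⁻⁴ = 7.10×10⁻¹¹ F.
C = C₁ + C₂ = 3.11×10⁻¹⁰ F.
U = ½CV² = ½ × 3.11×10⁻¹⁰ × (14.7)² = 3.36×10⁻⁸ J.

33.6 nJ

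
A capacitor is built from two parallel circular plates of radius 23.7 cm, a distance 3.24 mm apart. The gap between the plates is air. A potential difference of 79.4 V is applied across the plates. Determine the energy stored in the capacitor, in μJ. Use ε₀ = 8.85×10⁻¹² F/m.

1.52 μJ

A = π(23.7 cm)² = 0.176 m².
C = ε₀A/d = 8.85×10⁻¹² × 0.176 / 3.24×10⁻³ = 4.82×10⁻¹⁰ F.
U = ½CV² = ½ × 4.82×10⁻¹⁰ × (79.4)² = 1.52×10⁻⁶ J.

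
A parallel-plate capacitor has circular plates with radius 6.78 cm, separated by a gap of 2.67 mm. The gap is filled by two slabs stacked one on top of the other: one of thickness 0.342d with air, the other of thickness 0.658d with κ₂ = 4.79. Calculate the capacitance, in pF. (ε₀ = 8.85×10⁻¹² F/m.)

A = π(6.78 cm)² = 1.44×10⁻² m².
Stacked slabs ⇒ two capacitors in series, each with the full plate area.
C₁ = κ₁ε₀A/d₁ = 1.00 × 8.85×10⁻¹² × 1.44×10⁻² / 9.13×10⁻⁴ = 1.40×10⁻¹⁰ F.
C₂ = κ₂ε₀A/d₂ = 4.79 × 8.85×10⁻¹² × 1.44×10⁻² / 1.76×10⁻³ = 3.48×10⁻¹⁰ F.
C = (1/C₁ + 1/C₂)⁻¹ = 9.99×10⁻¹¹ F.

C ≈ 99.9 pF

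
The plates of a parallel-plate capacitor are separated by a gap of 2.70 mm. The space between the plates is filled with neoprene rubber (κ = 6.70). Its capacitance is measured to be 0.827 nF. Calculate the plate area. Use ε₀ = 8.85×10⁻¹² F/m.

A = Cd/(κε₀) = 8.27×10⁻¹⁰ × 2.70×10⁻³ / (6.70 × 8.85×10⁻¹²) = 3.77×10⁻² m².

A ≈ 377 cm²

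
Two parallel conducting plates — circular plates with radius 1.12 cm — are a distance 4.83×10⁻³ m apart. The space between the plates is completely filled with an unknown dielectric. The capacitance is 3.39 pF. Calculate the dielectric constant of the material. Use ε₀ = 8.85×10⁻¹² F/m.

4.69

A = π(1.12 cm)² = 3.94×10⁻⁴ m².
κ = Cd/(ε₀A) = 3.39×10⁻¹² × 4.83×10⁻³ / (8.85×10⁻¹² × 3.94×10⁻⁴) = 4.69.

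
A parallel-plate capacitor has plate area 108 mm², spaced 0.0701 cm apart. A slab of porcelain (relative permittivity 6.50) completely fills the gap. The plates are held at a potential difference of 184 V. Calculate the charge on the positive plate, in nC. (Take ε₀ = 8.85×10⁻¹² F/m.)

Q ≈ 1.63 nC

A = 108 mm² = 1.08×10⁻⁴ m².
C = κε₀A/d = 6.50 × 8.85×10⁻¹² × 1.08×10⁻⁴ / 7.01×10⁻⁴ = 8.86×10⁻¹² F.
Q = CV = 8.86×10⁻¹² × 184 = 1.63×10⁻⁹ C.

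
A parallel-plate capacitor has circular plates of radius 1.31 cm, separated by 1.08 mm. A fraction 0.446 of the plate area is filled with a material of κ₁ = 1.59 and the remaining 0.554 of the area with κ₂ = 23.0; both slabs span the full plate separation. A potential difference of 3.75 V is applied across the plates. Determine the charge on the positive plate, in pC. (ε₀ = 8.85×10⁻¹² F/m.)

A = π(1.31 cm)² = 5.39×10⁻⁴ m².
Side-by-side slabs ⇒ two capacitors in parallel, each spanning the full gap.
C₁ = κ₁ε₀A₁/d = 1.59 × 8.85×10⁻¹² × 2.40×10⁻⁴ / 1.08×10⁻³ = 3.13×10⁻¹² F.
C₂ = κ₂ε₀A₂/d = 23.0 × 8.85×10⁻¹² × 2.99×10⁻⁴ / 1.08×10⁻³ = 5.63×10⁻¹¹ F.
C = C₁ + C₂ = 5.94×10⁻¹¹ F.
Q = CV = 5.94×10⁻¹¹ × 3.75 = 2.23×10⁻¹⁰ C.

Q ≈ 223 pC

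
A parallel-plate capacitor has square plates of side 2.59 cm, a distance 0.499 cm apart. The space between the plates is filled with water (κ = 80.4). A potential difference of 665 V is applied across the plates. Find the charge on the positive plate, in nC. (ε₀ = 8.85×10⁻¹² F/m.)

A = (2.59 cm)² = 6.71×10⁻⁴ m².
C = κε₀A/d = 80.4 × 8.85×10⁻¹² × 6.71×10⁻⁴ / 4.99×10⁻³ = 9.57×10⁻¹¹ F.
Q = CV = 9.57×10⁻¹¹ × 665 = 6.36×10⁻⁸ C.

63.6 nC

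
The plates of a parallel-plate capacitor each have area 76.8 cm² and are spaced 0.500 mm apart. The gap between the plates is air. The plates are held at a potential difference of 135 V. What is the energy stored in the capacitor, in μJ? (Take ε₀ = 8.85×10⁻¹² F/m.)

A = 76.8 cm² = 7.68×10⁻³ m².
C = ε₀A/d = 8.85×10⁻¹² × 7.68×10⁻³ / 5.00×10⁻⁴ = 1.36×10⁻¹⁰ F.
U = ½CV² = ½ × 1.36×10⁻¹⁰ × (135)² = 1.24×10⁻⁶ J.

U ≈ 1.24 μJ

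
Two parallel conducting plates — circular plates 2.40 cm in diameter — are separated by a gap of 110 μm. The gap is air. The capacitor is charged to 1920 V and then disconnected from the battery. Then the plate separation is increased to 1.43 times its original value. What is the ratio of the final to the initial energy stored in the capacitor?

Isolated ⇒ Q is held fixed.
C₂ = 0.699 C₁ and U = Q²/(2C), so U₂/U₁ = C₁/C₂ = 1.43.

1.43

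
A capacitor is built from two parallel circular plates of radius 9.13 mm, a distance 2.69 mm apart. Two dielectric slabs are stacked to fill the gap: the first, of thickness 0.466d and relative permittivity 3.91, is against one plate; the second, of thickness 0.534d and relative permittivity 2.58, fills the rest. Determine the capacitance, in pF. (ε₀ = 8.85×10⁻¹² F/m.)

2.64 pF

A = π(9.13 mm)² = 2.62×10⁻⁴ m².
Stacked slabs ⇒ two capacitors in series, each with the full plate area.
C₁ = κ₁ε₀A/d₁ = 3.91 × 8.85×10⁻¹² × 2.62×10⁻⁴ / 1.25×10⁻³ = 7.23×10⁻¹² F.
C₂ = κ₂ε₀A/d₂ = 2.58 × 8.85×10⁻¹² × 2.62×10⁻⁴ / 1.44×10⁻³ = 4.16×10⁻¹² F.
C = (1/C₁ + 1/C₂)⁻¹ = 2.64×10⁻¹² F.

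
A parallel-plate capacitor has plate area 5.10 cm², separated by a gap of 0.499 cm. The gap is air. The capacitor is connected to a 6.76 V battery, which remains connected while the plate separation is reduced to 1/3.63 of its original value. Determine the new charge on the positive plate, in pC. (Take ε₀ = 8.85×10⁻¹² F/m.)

22.2 pC

A = 5.10 cm² = 5.10×10⁻⁴ m².
Initially C₁ = ε₀A/d = 8.85×10⁻¹² × 5.10×10⁻⁴ / 4.99×10⁻³ = 9.05×10⁻¹³ F.
Q₁ = 6.11×10⁻¹² C.
Battery connected ⇒ V is held fixed. C₂ = 3.63 C₁ and Q = CV, so Q₂/Q₁ = C₂/C₁ = 3.63.
Q₂ = 3.63 × 6.11×10⁻¹² = 2.22×10⁻¹¹ C.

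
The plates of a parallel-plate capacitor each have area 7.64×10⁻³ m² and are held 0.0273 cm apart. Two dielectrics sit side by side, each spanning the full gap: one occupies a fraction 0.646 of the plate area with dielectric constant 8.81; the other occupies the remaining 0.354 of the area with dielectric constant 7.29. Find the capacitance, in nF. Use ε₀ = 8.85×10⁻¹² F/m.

C ≈ 2.05 nF

Side-by-side slabs ⇒ two capacitors in parallel, each spanning the full gap.
C₁ = κ₁ε₀A₁/d = 8.81 × 8.85×10⁻¹² × 4.94×10⁻³ / 2.73×10⁻⁴ = 1.41×10⁻⁹ F.
C₂ = κ₂ε₀A₂/d = 7.29 × 8.85×10⁻¹² × 2.70×10⁻³ / 2.73×10⁻⁴ = 6.39×10⁻¹⁰ F.
C = C₁ + C₂ = 2.05×10⁻⁹ F.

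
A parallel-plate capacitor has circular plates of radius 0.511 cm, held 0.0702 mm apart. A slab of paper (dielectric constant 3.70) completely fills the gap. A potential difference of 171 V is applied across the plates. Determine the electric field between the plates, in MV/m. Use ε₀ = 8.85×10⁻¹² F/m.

E = V/d = 171 / 7.02×10⁻⁵ = 2.44×10⁶ V/m.

E ≈ 2.44 MV/m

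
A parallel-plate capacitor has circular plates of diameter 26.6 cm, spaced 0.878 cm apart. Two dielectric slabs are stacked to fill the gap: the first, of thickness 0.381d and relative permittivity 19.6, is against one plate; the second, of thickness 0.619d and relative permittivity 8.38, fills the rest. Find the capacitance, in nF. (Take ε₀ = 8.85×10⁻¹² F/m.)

A = π(26.6/2 cm)² = 5.56×10⁻² m².
Stacked slabs ⇒ two capacitors in series, each with the full plate area.
C₁ = κ₁ε₀A/d₁ = 19.6 × 8.85×10⁻¹² × 5.56×10⁻² / 3.35×10⁻³ = 2.88×10⁻⁹ F.
C₂ = κ₂ε₀A/d₂ = 8.38 × 8.85×10⁻¹² × 5.56×10⁻² / 5.43×10⁻³ = 7.58×10⁻¹⁰ F.
C = (1/C₁ + 1/C₂)⁻¹ = 6.00×10⁻¹⁰ F.

C ≈ 0.600 nF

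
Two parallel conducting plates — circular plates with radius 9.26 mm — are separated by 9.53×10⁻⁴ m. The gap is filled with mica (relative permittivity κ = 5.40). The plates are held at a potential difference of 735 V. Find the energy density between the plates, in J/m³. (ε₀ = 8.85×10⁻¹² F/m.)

E = V/d = 735 / 9.53×10⁻⁴ = 7.71×10⁵ V/m.
u = ½κε₀E² = ½ × 5.40 × 8.85×10⁻¹² × (7.71×10⁵)² = 14.2 J/m³.

u ≈ 14.2 J/m³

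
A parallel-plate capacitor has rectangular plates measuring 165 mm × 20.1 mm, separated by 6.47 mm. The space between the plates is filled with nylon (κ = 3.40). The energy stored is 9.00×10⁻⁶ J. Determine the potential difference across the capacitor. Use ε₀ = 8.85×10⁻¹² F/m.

A = 165 × 20.1 mm² = 3.32×10⁻³ m².
C = κε₀A/d = 3.40 × 8.85×10⁻¹² × 3.32×10⁻³ / 6.47×10⁻³ = 1.54×10⁻¹¹ F.
V = √(2U/C) = √(2 × 9.00×10⁻⁶ / 1.54×10⁻¹¹) = 1.08×10³ V.

1.08 kV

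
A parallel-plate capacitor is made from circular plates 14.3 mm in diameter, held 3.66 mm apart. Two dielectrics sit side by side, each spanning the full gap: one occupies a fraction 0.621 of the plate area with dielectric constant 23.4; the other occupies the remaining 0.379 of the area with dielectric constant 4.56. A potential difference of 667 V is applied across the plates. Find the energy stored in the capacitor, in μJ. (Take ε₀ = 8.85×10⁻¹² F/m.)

U ≈ 1.40 μJ

A = π(14.3/2 mm)² = 1.61×10⁻⁴ m².
Side-by-side slabs ⇒ two capacitors in parallel, each spanning the full gap.
C₁ = κ₁ε₀A₁/d = 23.4 × 8.85×10⁻¹² × 9.97×10⁻⁵ / 3.66×10⁻³ = 5.64×10⁻¹² F.
C₂ = κ₂ε₀A₂/d = 4.56 × 8.85×10⁻¹² × 6.09×10⁻⁵ / 3.66×10⁻³ = 6.71×10⁻¹³ F.
C = C₁ + C₂ = 6.31×10⁻¹² F.
U = ½CV² = ½ × 6.31×10⁻¹² × (667)² = 1.40×10⁻⁶ J.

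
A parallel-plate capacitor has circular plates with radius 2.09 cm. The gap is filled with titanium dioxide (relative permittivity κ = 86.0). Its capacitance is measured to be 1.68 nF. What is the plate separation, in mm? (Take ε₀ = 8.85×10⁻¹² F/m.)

d ≈ 0.622 mm

A = π(2.09 cm)² = 1.37×10⁻³ m².
d = κε₀A/C = 86.0 × 8.85×10⁻¹² × 1.37×10⁻³ / 1.68×10⁻⁹ = 6.22×10⁻⁴ m.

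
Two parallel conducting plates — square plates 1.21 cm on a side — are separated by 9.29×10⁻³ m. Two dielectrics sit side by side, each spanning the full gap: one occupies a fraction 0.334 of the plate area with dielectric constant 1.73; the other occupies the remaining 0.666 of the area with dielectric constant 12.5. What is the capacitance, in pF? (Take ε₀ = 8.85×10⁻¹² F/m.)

1.24 pF

A = (1.21 cm)² = 1.46×10⁻⁴ m².
Side-by-side slabs ⇒ two capacitors in parallel, each spanning the full gap.
C₁ = κ₁ε₀A₁/d = 1.73 × 8.85×10⁻¹² × 4.89×10⁻⁵ / 9.29×10⁻³ = 8.06×10⁻¹⁴ F.
C₂ = κ₂ε₀A₂/d = 12.5 × 8.85×10⁻¹² × 9.75×10⁻⁵ / 9.29×10⁻³ = 1.16×10⁻¹² F.
C = C₁ + C₂ = 1.24×10⁻¹² F.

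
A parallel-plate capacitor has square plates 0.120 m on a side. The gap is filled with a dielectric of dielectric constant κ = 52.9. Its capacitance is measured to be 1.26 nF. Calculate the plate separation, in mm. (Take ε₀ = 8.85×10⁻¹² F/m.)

d ≈ 5.35 mm

A = (0.120 m)² = 1.44×10⁻² m².
d = κε₀A/C = 52.9 × 8.85×10⁻¹² × 1.44×10⁻² / 1.26×10⁻⁹ = 5.35×10⁻³ m.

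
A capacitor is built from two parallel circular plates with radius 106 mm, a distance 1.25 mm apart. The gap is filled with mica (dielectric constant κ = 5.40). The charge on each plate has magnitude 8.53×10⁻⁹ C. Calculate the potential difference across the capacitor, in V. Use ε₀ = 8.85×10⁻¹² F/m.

6.32 V

A = π(106 mm)² = 3.53×10⁻² m².
C = κε₀A/d = 5.40 × 8.85×10⁻¹² × 3.53×10⁻² / 1.25×10⁻³ = 1.35×10⁻⁹ F.
V = Q/C = 8.53×10⁻⁹ / 1.35×10⁻⁹ = 6.32 V.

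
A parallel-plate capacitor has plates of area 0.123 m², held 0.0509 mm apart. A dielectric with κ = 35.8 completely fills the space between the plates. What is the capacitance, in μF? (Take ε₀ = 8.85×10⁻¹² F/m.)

C = κε₀A/d = 35.8 × 8.85×10⁻¹² × 0.123 / 5.09×10⁻⁵ = 7.66×10⁻⁷ F.

C ≈ 0.766 μF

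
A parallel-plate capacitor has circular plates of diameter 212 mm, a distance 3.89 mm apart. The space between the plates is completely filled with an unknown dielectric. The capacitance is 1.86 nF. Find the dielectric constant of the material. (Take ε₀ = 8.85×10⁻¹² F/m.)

A = π(212/2 mm)² = 3.53×10⁻² m².
κ = Cd/(ε₀A) = 1.86×10⁻⁹ × 3.89×10⁻³ / (8.85×10⁻¹² × 3.53×10⁻²) = 23.2.

23.2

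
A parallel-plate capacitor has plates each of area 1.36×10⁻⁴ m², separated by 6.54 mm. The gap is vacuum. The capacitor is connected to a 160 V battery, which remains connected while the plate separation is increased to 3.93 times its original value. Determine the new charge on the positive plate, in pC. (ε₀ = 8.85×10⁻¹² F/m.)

Q ≈ 7.49 pC

Initially C₁ = ε₀A/d = 8.85×10⁻¹² × 1.36×10⁻⁴ / 6.54×10⁻³ = 1.84×10⁻¹³ F.
Q₁ = 2.94×10⁻¹¹ C.
Battery connected ⇒ V is held fixed. C₂ = 0.254 C₁ and Q = CV, so Q₂/Q₁ = C₂/C₁ = 0.254.
Q₂ = 0.254 × 2.94×10⁻¹¹ = 7.49×10⁻¹² C.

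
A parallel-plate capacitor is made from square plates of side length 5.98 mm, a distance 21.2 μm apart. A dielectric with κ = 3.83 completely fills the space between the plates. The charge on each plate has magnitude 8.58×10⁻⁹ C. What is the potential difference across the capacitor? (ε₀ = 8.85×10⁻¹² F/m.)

A = (5.98 mm)² = 3.58×10⁻⁵ m².
C = κε₀A/d = 3.83 × 8.85×10⁻¹² × 3.58×10⁻⁵ / 2.12×10⁻⁵ = 5.72×10⁻¹¹ F.
V = Q/C = 8.58×10⁻⁹ / 5.72×10⁻¹¹ = 1.50×10² V.

150 V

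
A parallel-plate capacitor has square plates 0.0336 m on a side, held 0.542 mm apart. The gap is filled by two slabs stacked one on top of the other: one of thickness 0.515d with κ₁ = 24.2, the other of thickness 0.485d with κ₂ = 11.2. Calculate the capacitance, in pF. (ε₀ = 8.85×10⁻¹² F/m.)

A = (0.0336 m)² = 1.13×10⁻³ m².
Stacked slabs ⇒ two capacitors in series, each with the full plate area.
C₁ = κ₁ε₀A/d₁ = 24.2 × 8.85×10⁻¹² × 1.13×10⁻³ / 2.79×10⁻⁴ = 8.66×10⁻¹⁰ F.
C₂ = κ₂ε₀A/d₂ = 11.2 × 8.85×10⁻¹² × 1.13×10⁻³ / 2.63×10⁻⁴ = 4.26×10⁻¹⁰ F.
C = (1/C₁ + 1/C₂)⁻¹ = 2.85×10⁻¹⁰ F.

285 pF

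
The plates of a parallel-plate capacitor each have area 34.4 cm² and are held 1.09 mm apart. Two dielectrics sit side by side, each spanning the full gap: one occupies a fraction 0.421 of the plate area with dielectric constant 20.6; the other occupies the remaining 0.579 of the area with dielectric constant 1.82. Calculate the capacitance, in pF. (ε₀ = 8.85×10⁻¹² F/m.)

A = 34.4 cm² = 3.44×10⁻³ m².
Side-by-side slabs ⇒ two capacitors in parallel, each spanning the full gap.
C₁ = κ₁ε₀A₁/d = 20.6 × 8.85×10⁻¹² × 1.45×10⁻³ / 1.09×10⁻³ = 2.42×10⁻¹⁰ F.
C₂ = κ₂ε₀A₂/d = 1.82 × 8.85×10⁻¹² × 1.99×10⁻³ / 1.09×10⁻³ = 2.94×10⁻¹¹ F.
C = C₁ + C₂ = 2.72×10⁻¹⁰ F.

272 pF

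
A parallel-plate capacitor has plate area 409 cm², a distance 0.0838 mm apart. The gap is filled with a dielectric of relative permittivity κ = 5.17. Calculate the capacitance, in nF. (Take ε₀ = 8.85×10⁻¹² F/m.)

A = 409 cm² = 4.09×10⁻² m².
C = κε₀A/d = 5.17 × 8.85×10⁻¹² × 4.09×10⁻² / 8.38×10⁻⁵ = 2.23×10⁻⁸ F.

C ≈ 22.3 nF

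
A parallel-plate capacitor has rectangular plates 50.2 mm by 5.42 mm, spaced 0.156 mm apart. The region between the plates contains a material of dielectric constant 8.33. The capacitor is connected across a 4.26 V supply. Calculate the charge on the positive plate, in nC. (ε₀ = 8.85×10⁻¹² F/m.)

A = 50.2 × 5.42 mm² = 2.72×10⁻⁴ m².
C = κε₀A/d = 8.33 × 8.85×10⁻¹² × 2.72×10⁻⁴ / 1.56×10⁻⁴ = 1.29×10⁻¹⁰ F.
Q = CV = 1.29×10⁻¹⁰ × 4.26 = 5.48×10⁻¹⁰ C.

Q ≈ 0.548 nC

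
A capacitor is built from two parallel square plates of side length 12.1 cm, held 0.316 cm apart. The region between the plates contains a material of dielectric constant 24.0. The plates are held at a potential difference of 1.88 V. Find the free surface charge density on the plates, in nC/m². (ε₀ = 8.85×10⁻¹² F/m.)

126 nC/m²

A = (12.1 cm)² = 1.46×10⁻² m².
C = κε₀A/d = 24.0 × 8.85×10⁻¹² × 1.46×10⁻² / 3.16×10⁻³ = 9.84×10⁻¹⁰ F.
σ = Q/A = CV/A = 9.84×10⁻¹⁰ × 1.88 / 1.46×10⁻² = 1.26×10⁻⁷ C/m².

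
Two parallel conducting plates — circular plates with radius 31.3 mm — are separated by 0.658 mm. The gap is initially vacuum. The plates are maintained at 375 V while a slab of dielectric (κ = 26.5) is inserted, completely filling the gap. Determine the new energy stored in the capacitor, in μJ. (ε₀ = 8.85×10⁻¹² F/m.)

77.1 μJ

A = π(31.3 mm)² = 3.08×10⁻³ m².
Initially C₁ = ε₀A/d = 8.85×10⁻¹² × 3.08×10⁻³ / 6.58×10⁻⁴ = 4.14×10⁻¹¹ F.
U₁ = 2.91×10⁻⁶ J.
Battery connected ⇒ V is held fixed. C₂ = 26.5 C₁ and U = ½CV², so U₂/U₁ = C₂/C₁ = 26.5.
U₂ = 26.5 × 2.91×10⁻⁶ = 7.71×10⁻⁵ J.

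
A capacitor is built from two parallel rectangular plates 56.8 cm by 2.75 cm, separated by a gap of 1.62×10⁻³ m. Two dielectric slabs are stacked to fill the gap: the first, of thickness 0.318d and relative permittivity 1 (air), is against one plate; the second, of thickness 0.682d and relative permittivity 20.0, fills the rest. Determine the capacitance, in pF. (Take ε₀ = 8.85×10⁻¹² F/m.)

242 pF

A = 56.8 × 2.75 cm² = 1.56×10⁻² m².
Stacked slabs ⇒ two capacitors in series, each with the full plate area.
C₁ = κ₁ε₀A/d₁ = 1.00 × 8.85×10⁻¹² × 1.56×10⁻² / 5.15×10⁻⁴ = 2.68×10⁻¹⁰ F.
C₂ = κ₂ε₀A/d₂ = 20.0 × 8.85×10⁻¹² × 1.56×10⁻² / 1.10×10⁻³ = 2.50×10⁻⁹ F.
C = (1/C₁ + 1/C₂)⁻¹ = 2.42×10⁻¹⁰ F.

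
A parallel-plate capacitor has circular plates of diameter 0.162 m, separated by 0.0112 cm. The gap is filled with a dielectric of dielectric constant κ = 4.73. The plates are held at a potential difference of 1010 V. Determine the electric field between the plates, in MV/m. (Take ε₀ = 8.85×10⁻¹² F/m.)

E ≈ 9.02 MV/m

E = V/d = 1010 / 1.12×10⁻⁴ = 9.02×10⁶ V/m.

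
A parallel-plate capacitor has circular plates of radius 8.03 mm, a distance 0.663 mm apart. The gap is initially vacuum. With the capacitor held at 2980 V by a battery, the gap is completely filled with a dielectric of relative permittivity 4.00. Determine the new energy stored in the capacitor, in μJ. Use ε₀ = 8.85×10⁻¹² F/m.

A = π(8.03 mm)² = 2.03×10⁻⁴ m².
Initially C₁ = ε₀A/d = 8.85×10⁻¹² × 2.03×10⁻⁴ / 6.63×10⁻⁴ = 2.70×10⁻¹² F.
U₁ = 1.20×10⁻⁵ J.
Battery connected ⇒ V is held fixed. C₂ = 4.00 C₁ and U = ½CV², so U₂/U₁ = C₂/C₁ = 4.00.
U₂ = 4.00 × 1.20×10⁻⁵ = 4.80×10⁻⁵ J.

U ≈ 48.0 μJ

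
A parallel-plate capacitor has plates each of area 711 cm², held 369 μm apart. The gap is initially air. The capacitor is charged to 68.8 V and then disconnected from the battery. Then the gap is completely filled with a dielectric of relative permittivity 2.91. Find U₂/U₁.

0.344

Isolated ⇒ Q is held fixed.
C₂ = 2.91 C₁ and U = Q²/(2C), so U₂/U₁ = C₁/C₂ = 0.344.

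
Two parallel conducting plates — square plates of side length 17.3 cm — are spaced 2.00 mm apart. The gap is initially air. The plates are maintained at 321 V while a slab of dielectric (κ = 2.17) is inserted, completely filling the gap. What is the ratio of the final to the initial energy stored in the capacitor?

U₂/U₁ ≈ 2.17

Battery connected ⇒ V is held fixed.
C₂ = 2.17 C₁ and U = ½CV², so U₂/U₁ = C₂/C₁ = 2.17.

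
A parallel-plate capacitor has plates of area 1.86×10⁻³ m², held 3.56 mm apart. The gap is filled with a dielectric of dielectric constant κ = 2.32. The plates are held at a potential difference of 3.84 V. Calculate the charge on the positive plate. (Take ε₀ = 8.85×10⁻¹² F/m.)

C = κε₀A/d = 2.32 × 8.85×10⁻¹² × 1.86×10⁻³ / 3.56×10⁻³ = 1.07×10⁻¹¹ F.
Q = CV = 1.07×10⁻¹¹ × 3.84 = 4.12×10⁻¹¹ C.

41.2 pC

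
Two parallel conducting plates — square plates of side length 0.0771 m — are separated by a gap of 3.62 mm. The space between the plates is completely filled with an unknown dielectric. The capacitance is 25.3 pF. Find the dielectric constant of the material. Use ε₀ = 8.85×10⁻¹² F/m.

κ ≈ 1.74

A = (0.0771 m)² = 5.94×10⁻³ m².
κ = Cd/(ε₀A) = 2.53×10⁻¹¹ × 3.62×10⁻³ / (8.85×10⁻¹² × 5.94×10⁻³) = 1.74.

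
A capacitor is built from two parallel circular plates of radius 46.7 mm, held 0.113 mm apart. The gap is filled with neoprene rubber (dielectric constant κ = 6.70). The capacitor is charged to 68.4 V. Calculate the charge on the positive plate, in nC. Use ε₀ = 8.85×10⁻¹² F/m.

246 nC

A = π(46.7 mm)² = 6.85×10⁻³ m².
C = κε₀A/d = 6.70 × 8.85×10⁻¹² × 6.85×10⁻³ / 1.13×10⁻⁴ = 3.60×10⁻⁹ F.
Q = CV = 3.60×10⁻⁹ × 68.4 = 2.46×10⁻⁷ C.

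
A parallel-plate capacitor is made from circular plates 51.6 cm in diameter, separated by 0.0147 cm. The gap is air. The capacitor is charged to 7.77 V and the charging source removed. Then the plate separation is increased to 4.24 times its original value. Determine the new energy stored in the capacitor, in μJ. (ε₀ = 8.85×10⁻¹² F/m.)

1.61 μJ

A = π(51.6/2 cm)² = 0.209 m².
Initially C₁ = ε₀A/d = 8.85×10⁻¹² × 0.209 / 1.47×10⁻⁴ = 1.26×10⁻⁸ F.
U₁ = 3.80×10⁻⁷ J.
Isolated ⇒ Q is held fixed. C₂ = 0.236 C₁ and U = Q²/(2C), so U₂/U₁ = C₁/C₂ = 4.24.
U₂ = 4.24 × 3.80×10⁻⁷ = 1.61×10⁻⁶ J.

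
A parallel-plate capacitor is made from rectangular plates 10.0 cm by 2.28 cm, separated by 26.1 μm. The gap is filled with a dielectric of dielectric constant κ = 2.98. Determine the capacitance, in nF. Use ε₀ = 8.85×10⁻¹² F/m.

2.30 nF

A = 10.0 × 2.28 cm² = 2.28×10⁻³ m².
C = κε₀A/d = 2.98 × 8.85×10⁻¹² × 2.28×10⁻³ / 2.61×10⁻⁵ = 2.30×10⁻⁹ F.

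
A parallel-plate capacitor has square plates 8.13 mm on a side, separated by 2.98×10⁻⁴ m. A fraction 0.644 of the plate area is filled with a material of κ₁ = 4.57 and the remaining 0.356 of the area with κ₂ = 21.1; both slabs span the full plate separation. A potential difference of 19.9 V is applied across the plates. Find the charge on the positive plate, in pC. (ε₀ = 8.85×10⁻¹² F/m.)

Q ≈ 408 pC

A = (8.13 mm)² = 6.61×10⁻⁵ m².
Side-by-side slabs ⇒ two capacitors in parallel, each spanning the full gap.
C₁ = κ₁ε₀A₁/d = 4.57 × 8.85×10⁻¹² × 4.26×10⁻⁵ / 2.98×10⁻⁴ = 5.78×10⁻¹² F.
C₂ = κ₂ε₀A₂/d = 21.1 × 8.85×10⁻¹² × 2.35×10⁻⁵ / 2.98×10⁻⁴ = 1.47×10⁻¹¹ F.
C = C₁ + C₂ = 2.05×10⁻¹¹ F.
Q = CV = 2.05×10⁻¹¹ × 19.9 = 4.08×10⁻¹⁰ C.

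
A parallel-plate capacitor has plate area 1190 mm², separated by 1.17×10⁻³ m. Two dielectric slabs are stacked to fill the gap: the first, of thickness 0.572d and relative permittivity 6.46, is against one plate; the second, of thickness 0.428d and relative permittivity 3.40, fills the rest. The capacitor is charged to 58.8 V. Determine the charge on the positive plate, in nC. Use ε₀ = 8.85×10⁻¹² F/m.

A = 1190 mm² = 1.19×10⁻³ m².
Stacked slabs ⇒ two capacitors in series, each with the full plate area.
C₁ = κ₁ε₀A/d₁ = 6.46 × 8.85×10⁻¹² × 1.19×10⁻³ / 6.69×10⁻⁴ = 1.02×10⁻¹⁰ F.
C₂ = κ₂ε₀A/d₂ = 3.40 × 8.85×10⁻¹² × 1.19×10⁻³ / 5.01×10⁻⁴ = 7.15×10⁻¹¹ F.
C = (1/C₁ + 1/C₂)⁻¹ = 4.20×10⁻¹¹ F.
Q = CV = 4.20×10⁻¹¹ × 58.8 = 2.47×10⁻⁹ C.

2.47 nC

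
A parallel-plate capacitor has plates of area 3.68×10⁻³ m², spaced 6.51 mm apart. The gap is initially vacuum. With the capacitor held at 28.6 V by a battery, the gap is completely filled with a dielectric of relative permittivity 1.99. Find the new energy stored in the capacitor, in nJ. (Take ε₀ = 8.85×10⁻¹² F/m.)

4.07 nJ

Initially C₁ = ε₀A/d = 8.85×10⁻¹² × 3.68×10⁻³ / 6.51×10⁻³ = 5.00×10⁻¹² F.
U₁ = 2.05×10⁻⁹ J.
Battery connected ⇒ V is held fixed. C₂ = 1.99 C₁ and U = ½CV², so U₂/U₁ = C₂/C₁ = 1.99.
U₂ = 1.99 × 2.05×10⁻⁹ = 4.07×10⁻⁹ J.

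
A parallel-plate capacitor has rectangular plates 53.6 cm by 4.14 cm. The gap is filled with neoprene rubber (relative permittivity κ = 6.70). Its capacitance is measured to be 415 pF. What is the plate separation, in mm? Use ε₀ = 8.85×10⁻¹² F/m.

A = 53.6 × 4.14 cm² = 2.22×10⁻² m².
d = κε₀A/C = 6.70 × 8.85×10⁻¹² × 2.22×10⁻² / 4.15×10⁻¹⁰ = 3.17×10⁻³ m.

d ≈ 3.17 mm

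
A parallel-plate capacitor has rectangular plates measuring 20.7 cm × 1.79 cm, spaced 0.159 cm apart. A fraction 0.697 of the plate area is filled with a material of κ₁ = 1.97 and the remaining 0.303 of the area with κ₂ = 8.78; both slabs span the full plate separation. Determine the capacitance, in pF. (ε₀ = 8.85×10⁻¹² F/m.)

C ≈ 83.2 pF

A = 20.7 × 1.79 cm² = 3.71×10⁻³ m².
Side-by-side slabs ⇒ two capacitors in parallel, each spanning the full gap.
C₁ = κ₁ε₀A₁/d = 1.97 × 8.85×10⁻¹² × 2.58×10⁻³ / 1.59×10⁻³ = 2.83×10⁻¹¹ F.
C₂ = κ₂ε₀A₂/d = 8.78 × 8.85×10⁻¹² × 1.12×10⁻³ / 1.59×10⁻³ = 5.49×10⁻¹¹ F.
C = C₁ + C₂ = 8.32×10⁻¹¹ F.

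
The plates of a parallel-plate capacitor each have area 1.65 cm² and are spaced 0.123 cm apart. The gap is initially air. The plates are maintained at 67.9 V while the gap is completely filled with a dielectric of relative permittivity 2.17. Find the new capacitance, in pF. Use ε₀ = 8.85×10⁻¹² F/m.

2.58 pF

A = 1.65 cm² = 1.65×10⁻⁴ m².
Initially C₁ = ε₀A/d = 8.85×10⁻¹² × 1.65×10⁻⁴ / 1.23×10⁻³ = 1.19×10⁻¹² F.
C = κε₀A/d scales with κ, so C₂/C₁ = κ = 2.17.
C₂ = 2.17 × 1.19×10⁻¹² = 2.58×10⁻¹² F.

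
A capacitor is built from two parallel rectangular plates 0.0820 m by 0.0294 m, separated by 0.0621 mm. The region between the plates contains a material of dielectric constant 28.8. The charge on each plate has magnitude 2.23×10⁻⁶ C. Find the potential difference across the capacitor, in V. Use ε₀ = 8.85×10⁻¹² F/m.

A = 0.0820 × 0.0294 m² = 2.41×10⁻³ m².
C = κε₀A/d = 28.8 × 8.85×10⁻¹² × 2.41×10⁻³ / 6.21×10⁻⁵ = 9.89×10⁻⁹ F.
V = Q/C = 2.23×10⁻⁶ / 9.89×10⁻⁹ = 2.25×10² V.

225 V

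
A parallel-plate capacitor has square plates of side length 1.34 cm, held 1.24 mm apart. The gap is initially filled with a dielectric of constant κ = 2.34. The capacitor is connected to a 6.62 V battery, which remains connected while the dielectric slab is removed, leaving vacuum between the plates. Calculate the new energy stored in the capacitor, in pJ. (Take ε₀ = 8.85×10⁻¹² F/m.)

A = (1.34 cm)² = 1.80×10⁻⁴ m².
Initially C₁ = κε₀A/d = 2.34 × 8.85×10⁻¹² × 1.80×10⁻⁴ / 1.24×10⁻³ = 3.00×10⁻¹² F.
U₁ = 6.57×10⁻¹¹ J.
Battery connected ⇒ V is held fixed. C₂ = 0.427 C₁ and U = ½CV², so U₂/U₁ = C₂/C₁ = 0.427.
U₂ = 0.427 × 6.57×10⁻¹¹ = 2.81×10⁻¹¹ J.

28.1 pJ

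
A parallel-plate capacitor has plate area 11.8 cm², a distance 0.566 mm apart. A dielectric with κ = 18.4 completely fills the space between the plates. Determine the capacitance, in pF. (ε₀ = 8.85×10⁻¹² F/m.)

A = 11.8 cm² = 1.18×10⁻³ m².
C = κε₀A/d = 18.4 × 8.85×10⁻¹² × 1.18×10⁻³ / 5.66×10⁻⁴ = 3.39×10⁻¹⁰ F.

C ≈ 339 pF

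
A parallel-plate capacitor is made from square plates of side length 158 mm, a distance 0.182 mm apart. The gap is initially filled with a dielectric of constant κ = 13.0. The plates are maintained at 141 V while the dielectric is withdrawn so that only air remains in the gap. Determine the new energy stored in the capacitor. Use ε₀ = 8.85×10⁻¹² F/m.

A = (158 mm)² = 2.50×10⁻² m².
Initially C₁ = κε₀A/d = 13.0 × 8.85×10⁻¹² × 2.50×10⁻² / 1.82×10⁻⁴ = 1.58×10⁻⁸ F.
U₁ = 1.57×10⁻⁴ J.
Battery connected ⇒ V is held fixed. C₂ = 0.0769 C₁ and U = ½CV², so U₂/U₁ = C₂/C₁ = 0.0769.
U₂ = 0.0769 × 1.57×10⁻⁴ = 1.21×10⁻⁵ J.

12.1 μJ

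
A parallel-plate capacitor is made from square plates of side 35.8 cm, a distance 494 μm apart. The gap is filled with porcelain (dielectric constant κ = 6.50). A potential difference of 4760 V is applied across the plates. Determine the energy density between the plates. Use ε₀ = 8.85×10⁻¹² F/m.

E = V/d = 4760 / 4.94×10⁻⁴ = 9.64×10⁶ V/m.
u = ½κε₀E² = ½ × 6.50 × 8.85×10⁻¹² × (9.64×10⁶)² = 2.67×10³ J/m³.

u ≈ 2.67×10⁹ μJ/m³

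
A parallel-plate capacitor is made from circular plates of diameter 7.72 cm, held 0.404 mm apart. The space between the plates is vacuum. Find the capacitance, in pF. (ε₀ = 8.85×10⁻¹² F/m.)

A = π(7.72/2 cm)² = 4.68×10⁻³ m².
C = ε₀A/d = 8.85×10⁻¹² × 4.68×10⁻³ / 4.04×10⁻⁴ = 1.03×10⁻¹⁰ F.

C ≈ 103 pF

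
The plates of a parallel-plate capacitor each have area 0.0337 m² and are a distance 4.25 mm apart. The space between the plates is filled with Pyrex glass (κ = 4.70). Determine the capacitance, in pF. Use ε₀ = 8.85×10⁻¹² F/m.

C = κε₀A/d = 4.70 × 8.85×10⁻¹² × 3.37×10⁻² / 4.25×10⁻³ = 3.30×10⁻¹⁰ F.

C ≈ 330 pF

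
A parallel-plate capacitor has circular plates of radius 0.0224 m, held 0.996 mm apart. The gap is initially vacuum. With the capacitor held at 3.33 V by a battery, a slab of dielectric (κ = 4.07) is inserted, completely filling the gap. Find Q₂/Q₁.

Q₂/Q₁ ≈ 4.07

Battery connected ⇒ V is held fixed.
C₂ = 4.07 C₁ and Q = CV, so Q₂/Q₁ = C₂/C₁ = 4.07.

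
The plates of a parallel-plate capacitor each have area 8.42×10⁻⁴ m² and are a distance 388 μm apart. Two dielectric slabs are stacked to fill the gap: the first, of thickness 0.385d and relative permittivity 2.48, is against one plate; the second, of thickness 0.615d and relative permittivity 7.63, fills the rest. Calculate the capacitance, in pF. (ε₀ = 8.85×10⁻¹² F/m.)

Stacked slabs ⇒ two capacitors in series, each with the full plate area.
C₁ = κ₁ε₀A/d₁ = 2.48 × 8.85×10⁻¹² × 8.42×10⁻⁴ / 1.49×10⁻⁴ = 1.24×10⁻¹⁰ F.
C₂ = κ₂ε₀A/d₂ = 7.63 × 8.85×10⁻¹² × 8.42×10⁻⁴ / 2.39×10⁻⁴ = 2.38×10⁻¹⁰ F.
C = (1/C₁ + 1/C₂)⁻¹ = 8.14×10⁻¹¹ F.

81.4 pF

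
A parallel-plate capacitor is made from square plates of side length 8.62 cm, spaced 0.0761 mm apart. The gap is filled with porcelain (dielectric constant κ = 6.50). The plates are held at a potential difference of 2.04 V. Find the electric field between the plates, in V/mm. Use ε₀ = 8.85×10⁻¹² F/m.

26.8 V/mm

E = V/d = 2.04 / 7.61×10⁻⁵ = 2.68×10⁴ V/m.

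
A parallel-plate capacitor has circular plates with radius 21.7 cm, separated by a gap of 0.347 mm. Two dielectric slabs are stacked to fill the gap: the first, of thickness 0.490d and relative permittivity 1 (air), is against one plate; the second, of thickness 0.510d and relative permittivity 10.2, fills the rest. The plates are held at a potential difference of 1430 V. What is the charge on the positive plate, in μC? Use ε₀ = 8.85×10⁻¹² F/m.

Q ≈ 9.99 μC

A = π(21.7 cm)² = 0.148 m².
Stacked slabs ⇒ two capacitors in series, each with the full plate area.
C₁ = κ₁ε₀A/d₁ = 1.00 × 8.85×10⁻¹² × 0.148 / 1.70×10⁻⁴ = 7.70×10⁻⁹ F.
C₂ = κ₂ε₀A/d₂ = 10.2 × 8.85×10⁻¹² × 0.148 / 1.77×10⁻⁴ = 7.55×10⁻⁸ F.
C = (1/C₁ + 1/C₂)⁻¹ = 6.99×10⁻⁹ F.
Q = CV = 6.99×10⁻⁹ × 1430 = 9.99×10⁻⁶ C.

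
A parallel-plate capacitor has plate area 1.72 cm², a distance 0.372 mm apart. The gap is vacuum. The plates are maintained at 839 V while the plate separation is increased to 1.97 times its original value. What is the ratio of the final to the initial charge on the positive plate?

Battery connected ⇒ V is held fixed.
C₂ = 0.508 C₁ and Q = CV, so Q₂/Q₁ = C₂/C₁ = 0.508.

0.508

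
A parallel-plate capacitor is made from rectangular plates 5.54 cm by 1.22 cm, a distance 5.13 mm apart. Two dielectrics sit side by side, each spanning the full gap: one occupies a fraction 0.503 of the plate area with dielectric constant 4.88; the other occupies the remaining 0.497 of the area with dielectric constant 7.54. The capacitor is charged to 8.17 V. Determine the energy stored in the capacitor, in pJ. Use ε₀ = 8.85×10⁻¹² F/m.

U ≈ 241 pJ

A = 5.54 × 1.22 cm² = 6.76×10⁻⁴ m².
Side-by-side slabs ⇒ two capacitors in parallel, each spanning the full gap.
C₁ = κ₁ε₀A₁/d = 4.88 × 8.85×10⁻¹² × 3.40×10⁻⁴ / 5.13×10⁻³ = 2.86×10⁻¹² F.
C₂ = κ₂ε₀A₂/d = 7.54 × 8.85×10⁻¹² × 3.36×10⁻⁴ / 5.13×10⁻³ = 4.37×10⁻¹² F.
C = C₁ + C₂ = 7.23×10⁻¹² F.
U = ½CV² = ½ × 7.23×10⁻¹² × (8.17)² = 2.41×10⁻¹⁰ J.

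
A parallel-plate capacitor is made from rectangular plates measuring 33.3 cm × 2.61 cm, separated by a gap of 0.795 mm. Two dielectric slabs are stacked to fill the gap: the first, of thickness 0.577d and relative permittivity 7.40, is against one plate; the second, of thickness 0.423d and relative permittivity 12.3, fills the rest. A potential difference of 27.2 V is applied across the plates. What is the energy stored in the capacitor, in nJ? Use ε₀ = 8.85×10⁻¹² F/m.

A = 33.3 × 2.61 cm² = 8.69×10⁻³ m².
Stacked slabs ⇒ two capacitors in series, each with the full plate area.
C₁ = κ₁ε₀A/d₁ = 7.40 × 8.85×10⁻¹² × 8.69×10⁻³ / 4.59×10⁻⁴ = 1.24×10⁻⁹ F.
C₂ = κ₂ε₀A/d₂ = 12.3 × 8.85×10⁻¹² × 8.69×10⁻³ / 3.36×10⁻⁴ = 2.81×10⁻⁹ F.
C = (1/C₁ + 1/C₂)⁻¹ = 8.61×10⁻¹⁰ F.
U = ½CV² = ½ × 8.61×10⁻¹⁰ × (27.2)² = 3.19×10⁻⁷ J.

319 nJ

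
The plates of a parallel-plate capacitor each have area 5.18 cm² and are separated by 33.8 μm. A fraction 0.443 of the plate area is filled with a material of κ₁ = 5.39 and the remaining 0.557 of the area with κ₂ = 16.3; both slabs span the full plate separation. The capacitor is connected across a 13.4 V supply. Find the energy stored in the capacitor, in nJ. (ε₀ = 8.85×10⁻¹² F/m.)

A = 5.18 cm² = 5.18×10⁻⁴ m².
Side-by-side slabs ⇒ two capacitors in parallel, each spanning the full gap.
C₁ = κ₁ε₀A₁/d = 5.39 × 8.85×10⁻¹² × 2.29×10⁻⁴ / 3.38×10⁻⁵ = 3.24×10⁻¹⁰ F.
C₂ = κ₂ε₀A₂/d = 16.3 × 8.85×10⁻¹² × 2.89×10⁻⁴ / 3.38×10⁻⁵ = 1.23×10⁻⁹ F.
C = C₁ + C₂ = 1.56×10⁻⁹ F.
U = ½CV² = ½ × 1.56×10⁻⁹ × (13.4)² = 1.40×10⁻⁷ J.

U ≈ 140 nJ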